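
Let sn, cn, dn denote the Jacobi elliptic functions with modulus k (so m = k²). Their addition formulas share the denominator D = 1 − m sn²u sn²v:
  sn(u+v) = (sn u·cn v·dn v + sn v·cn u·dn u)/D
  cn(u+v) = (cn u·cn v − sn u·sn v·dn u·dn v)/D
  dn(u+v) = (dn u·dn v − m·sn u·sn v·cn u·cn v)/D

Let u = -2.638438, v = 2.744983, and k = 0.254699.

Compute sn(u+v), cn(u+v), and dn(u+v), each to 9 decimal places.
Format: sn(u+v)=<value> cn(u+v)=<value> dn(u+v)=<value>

sn u = -0.5263533961653355, cn u = -0.8502659009658199, dn u = 0.9909729890249028
sn v = 0.4336724418941093, cn v = -0.9010705927626317, dn v = 0.9938810220142254
m = k² = 0.064871580601
D = 1 − m·sn²u·sn²v = 0.9966198732238399
sn(u+v) = (sn u·cn v·dn v + sn v·cn u·dn u)/D = 0.1059711506372958/0.9966198732238399 = 0.106330561415059
cn(u+v) = (cn u·cn v − sn u·sn v·dn u·dn v)/D = 0.9909698718615567/0.9966198732238399 = 0.9943308361451727
dn(u+v) = (dn u·dn v − m·sn u·sn v·cn u·cn v)/D = 0.9962543206078831/0.9966198732238399 = 0.9996332075791603

sn(u+v)=0.106330561 cn(u+v)=0.994330836 dn(u+v)=0.999633208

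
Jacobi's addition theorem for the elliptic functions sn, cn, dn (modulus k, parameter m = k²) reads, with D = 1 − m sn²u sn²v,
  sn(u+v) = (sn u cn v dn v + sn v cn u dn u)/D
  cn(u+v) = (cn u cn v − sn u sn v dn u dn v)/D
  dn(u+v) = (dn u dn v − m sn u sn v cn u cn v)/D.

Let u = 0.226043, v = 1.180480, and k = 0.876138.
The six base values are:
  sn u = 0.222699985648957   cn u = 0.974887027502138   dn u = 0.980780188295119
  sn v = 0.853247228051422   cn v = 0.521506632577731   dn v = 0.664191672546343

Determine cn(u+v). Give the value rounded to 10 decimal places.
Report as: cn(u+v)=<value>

cn(u+v)=0.3955916183

m = k² = 0.767617795044
D = 1 − m·sn²u·sn²v = 0.9722837044157616
cn(u+v) = (cn u·cn v − sn u·sn v·dn u·dn v)/D = 0.3846272840468304/0.9722837044157616 = 0.3955916182694333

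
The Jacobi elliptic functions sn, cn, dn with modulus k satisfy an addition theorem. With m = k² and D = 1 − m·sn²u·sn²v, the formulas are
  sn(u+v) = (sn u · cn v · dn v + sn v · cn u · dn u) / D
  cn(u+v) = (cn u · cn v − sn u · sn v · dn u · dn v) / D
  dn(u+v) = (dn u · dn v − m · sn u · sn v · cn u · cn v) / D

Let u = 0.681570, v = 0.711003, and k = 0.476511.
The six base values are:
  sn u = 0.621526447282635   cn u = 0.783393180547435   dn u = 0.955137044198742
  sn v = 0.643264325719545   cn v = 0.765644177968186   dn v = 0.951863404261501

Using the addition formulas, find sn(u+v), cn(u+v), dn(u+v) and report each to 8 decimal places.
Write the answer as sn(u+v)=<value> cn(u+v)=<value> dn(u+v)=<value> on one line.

sn(u+v)=0.96946924 cn(u+v)=0.24521294 dn(u+v)=0.88689932

m = k² = 0.227062733121
D = 1 − m·sn²u·sn²v = 0.9637052322324464
sn(u+v) = (sn u·cn v·dn v + sn v·cn u·dn u)/D = 0.9342825818966605/0.9637052322324464 = 0.9694692429264625
cn(u+v) = (cn u·cn v − sn u·sn v·dn u·dn v)/D = 0.2363129954037721/0.9637052322324464 = 0.2452129421943133
dn(u+v) = (dn u·dn v − m·sn u·sn v·cn u·cn v)/D = 0.8547095184181187/0.9637052322324464 = 0.8868993233939007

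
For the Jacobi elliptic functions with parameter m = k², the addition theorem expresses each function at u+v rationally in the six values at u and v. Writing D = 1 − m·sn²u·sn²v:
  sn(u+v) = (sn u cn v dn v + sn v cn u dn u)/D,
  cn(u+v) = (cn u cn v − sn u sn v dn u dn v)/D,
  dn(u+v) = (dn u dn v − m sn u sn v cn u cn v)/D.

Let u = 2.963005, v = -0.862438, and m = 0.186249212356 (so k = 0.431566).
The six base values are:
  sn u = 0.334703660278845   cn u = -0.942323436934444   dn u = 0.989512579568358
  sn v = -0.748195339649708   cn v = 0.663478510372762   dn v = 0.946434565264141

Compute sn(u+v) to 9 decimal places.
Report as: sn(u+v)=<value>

sn(u+v)=0.918550140

m = k² = 0.186249212356
D = 1 − m·sn²u·sn²v = 0.9883199321440909
sn(u+v) = (sn u·cn v·dn v + sn v·cn u·dn u)/D = 0.9078214122742043/0.9883199321440909 = 0.9185501402412773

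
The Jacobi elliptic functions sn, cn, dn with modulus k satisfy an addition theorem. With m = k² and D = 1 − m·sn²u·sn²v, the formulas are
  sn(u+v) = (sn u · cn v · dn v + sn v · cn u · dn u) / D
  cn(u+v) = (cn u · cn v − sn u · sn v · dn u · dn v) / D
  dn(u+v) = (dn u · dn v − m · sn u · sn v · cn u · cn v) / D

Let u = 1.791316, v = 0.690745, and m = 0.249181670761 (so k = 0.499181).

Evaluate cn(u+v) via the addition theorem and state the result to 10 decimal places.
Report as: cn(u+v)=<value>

sn u = 0.9957802491976968, cn u = -0.09176979518214528, dn u = 0.867707820263498
sn v = 0.6275108112401313, cn v = 0.7786078485198773, dn v = 0.9496735116869775
m = k² = 0.249181670761
D = 1 − m·sn²u·sn²v = 0.9027061174063546
cn(u+v) = (cn u·cn v − sn u·sn v·dn u·dn v)/D = -0.5863641419326494/0.9027061174063546 = -0.6495626102738558

cn(u+v)=-0.6495626103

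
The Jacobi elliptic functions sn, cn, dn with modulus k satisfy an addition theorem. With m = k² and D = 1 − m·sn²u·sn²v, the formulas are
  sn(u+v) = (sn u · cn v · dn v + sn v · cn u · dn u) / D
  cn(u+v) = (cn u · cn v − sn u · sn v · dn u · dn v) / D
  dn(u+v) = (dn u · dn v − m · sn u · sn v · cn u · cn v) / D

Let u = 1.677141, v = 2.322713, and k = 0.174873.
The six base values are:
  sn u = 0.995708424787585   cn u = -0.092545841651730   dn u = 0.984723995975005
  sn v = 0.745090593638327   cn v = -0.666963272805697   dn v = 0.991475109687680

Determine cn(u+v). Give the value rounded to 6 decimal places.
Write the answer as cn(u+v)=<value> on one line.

m = k² = 0.030580566129
D = 1 − m·sn²u·sn²v = 0.9831682975143728
cn(u+v) = (cn u·cn v − sn u·sn v·dn u·dn v)/D = -0.6626072013725096/0.9831682975143728 = -0.6739509431373045

cn(u+v)=-0.673951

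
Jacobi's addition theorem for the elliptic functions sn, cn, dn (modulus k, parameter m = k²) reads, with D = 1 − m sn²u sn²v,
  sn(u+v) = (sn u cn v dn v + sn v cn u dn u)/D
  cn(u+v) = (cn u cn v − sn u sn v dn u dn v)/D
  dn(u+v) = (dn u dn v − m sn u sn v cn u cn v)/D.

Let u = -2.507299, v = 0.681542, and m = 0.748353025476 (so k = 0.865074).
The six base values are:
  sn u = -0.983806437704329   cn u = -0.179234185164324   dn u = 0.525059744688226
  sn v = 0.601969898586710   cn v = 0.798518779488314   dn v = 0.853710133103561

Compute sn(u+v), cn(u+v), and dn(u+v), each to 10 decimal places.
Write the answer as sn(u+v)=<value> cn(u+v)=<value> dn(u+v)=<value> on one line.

m = k² = 0.748353025476
D = 1 − m·sn²u·sn²v = 0.7375325880356523
sn(u+v) = (sn u·cn v·dn v + sn v·cn u·dn u)/D = -0.7273149420461799/0.7375325880356523 = -0.9861461769212312
cn(u+v) = (cn u·cn v − sn u·sn v·dn u·dn v)/D = 0.1223408905106105/0.7375325880356523 = 0.1658786235282888
dn(u+v) = (dn u·dn v − m·sn u·sn v·cn u·cn v)/D = 0.3848184999131597/0.7375325880356523 = 0.5217647411866736

sn(u+v)=-0.9861461769 cn(u+v)=0.1658786235 dn(u+v)=0.5217647412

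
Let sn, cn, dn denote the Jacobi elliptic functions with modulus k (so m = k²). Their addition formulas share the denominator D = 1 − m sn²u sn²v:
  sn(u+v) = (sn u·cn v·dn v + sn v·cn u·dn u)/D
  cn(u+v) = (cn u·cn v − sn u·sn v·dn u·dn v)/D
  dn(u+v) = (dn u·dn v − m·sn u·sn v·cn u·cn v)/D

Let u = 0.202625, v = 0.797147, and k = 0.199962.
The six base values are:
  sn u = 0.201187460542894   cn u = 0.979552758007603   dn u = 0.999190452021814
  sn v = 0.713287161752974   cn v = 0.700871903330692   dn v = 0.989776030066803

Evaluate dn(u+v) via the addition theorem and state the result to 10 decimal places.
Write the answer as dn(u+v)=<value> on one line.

dn(u+v)=0.9858471632

m = k² = 0.039984801444
D = 1 − m·sn²u·sn²v = 0.9991765721034931
dn(u+v) = (dn u·dn v − m·sn u·sn v·cn u·cn v)/D = 0.9850353891665597/0.9991765721034931 = 0.9858471632224493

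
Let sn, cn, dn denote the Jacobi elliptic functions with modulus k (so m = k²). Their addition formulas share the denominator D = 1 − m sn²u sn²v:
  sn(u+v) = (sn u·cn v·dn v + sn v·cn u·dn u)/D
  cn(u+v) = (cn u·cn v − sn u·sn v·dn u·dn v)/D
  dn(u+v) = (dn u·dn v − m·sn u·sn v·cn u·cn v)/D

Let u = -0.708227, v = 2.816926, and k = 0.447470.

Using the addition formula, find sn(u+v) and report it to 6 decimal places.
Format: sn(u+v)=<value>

sn(u+v)=0.919447

sn u = -0.6423332757680208, cn u = 0.7664254450637216, dn u = 0.9578031862463017
sn v = 0.4781383510701988, cn v = -0.8782845309100413, dn v = 0.9768440503305292
m = k² = 0.2002294009
D = 1 − m·sn²u·sn²v = 0.981113310134292
sn(u+v) = (sn u·cn v·dn v + sn v·cn u·dn u)/D = 0.9020819827662669/0.981113310134292 = 0.9194472987455369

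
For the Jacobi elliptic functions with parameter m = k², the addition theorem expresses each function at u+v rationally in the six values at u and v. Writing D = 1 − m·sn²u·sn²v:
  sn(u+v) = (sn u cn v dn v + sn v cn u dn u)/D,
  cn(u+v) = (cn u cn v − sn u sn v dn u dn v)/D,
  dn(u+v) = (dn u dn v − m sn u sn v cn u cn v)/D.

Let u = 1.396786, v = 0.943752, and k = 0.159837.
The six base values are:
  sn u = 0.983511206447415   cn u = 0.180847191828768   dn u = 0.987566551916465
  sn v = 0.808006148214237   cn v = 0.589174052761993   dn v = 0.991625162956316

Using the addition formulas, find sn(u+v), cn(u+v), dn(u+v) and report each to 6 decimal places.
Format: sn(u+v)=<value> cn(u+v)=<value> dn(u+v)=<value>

m = k² = 0.025547866569
D = 1 − m·sn²u·sn²v = 0.9838659798282628
sn(u+v) = (sn u·cn v·dn v + sn v·cn u·dn u)/D = 0.7189152036576463/0.9838659798282628 = 0.7307044032390829
cn(u+v) = (cn u·cn v − sn u·sn v·dn u·dn v)/D = -0.6716793849846164/0.9838659798282628 = -0.6826939834852917
dn(u+v) = (dn u·dn v − m·sn u·sn v·cn u·cn v)/D = 0.977132606489079/0.9838659798282628 = 0.9931562087954711

sn(u+v)=0.730704 cn(u+v)=-0.682694 dn(u+v)=0.993156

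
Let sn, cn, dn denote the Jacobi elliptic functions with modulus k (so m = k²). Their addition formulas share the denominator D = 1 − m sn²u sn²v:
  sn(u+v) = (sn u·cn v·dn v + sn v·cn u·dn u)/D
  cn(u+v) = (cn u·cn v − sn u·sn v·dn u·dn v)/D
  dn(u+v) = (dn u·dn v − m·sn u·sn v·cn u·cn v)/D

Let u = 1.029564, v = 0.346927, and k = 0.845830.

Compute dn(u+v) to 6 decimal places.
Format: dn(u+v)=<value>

sn u = 0.7988815013333728, cn u = 0.6014884428044618, dn u = 0.7371602710357332
sn v = 0.3354524248137922, cn v = 0.9420571483124297, dn v = 0.958902517805469
m = k² = 0.7154283889
D = 1 − m·sn²u·sn²v = 0.9486201573189027
dn(u+v) = (dn u·dn v − m·sn u·sn v·cn u·cn v)/D = 0.5982262784767441/0.9486201573189027 = 0.6306278375609461

dn(u+v)=0.630628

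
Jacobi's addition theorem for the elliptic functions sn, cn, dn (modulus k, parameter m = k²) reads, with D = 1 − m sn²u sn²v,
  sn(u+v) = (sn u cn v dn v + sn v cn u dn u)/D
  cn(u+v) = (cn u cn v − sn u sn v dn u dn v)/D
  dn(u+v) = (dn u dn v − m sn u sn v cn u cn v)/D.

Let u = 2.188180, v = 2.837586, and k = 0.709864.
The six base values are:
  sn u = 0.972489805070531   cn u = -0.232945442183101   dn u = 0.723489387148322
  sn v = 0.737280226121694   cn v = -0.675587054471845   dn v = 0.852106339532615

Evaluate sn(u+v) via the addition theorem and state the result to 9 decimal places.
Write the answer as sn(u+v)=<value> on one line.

m = k² = 0.503906898496
D = 1 − m·sn²u·sn²v = 0.7409488105172957
sn(u+v) = (sn u·cn v·dn v + sn v·cn u·dn u)/D = -0.6840916204454037/0.7409488105172957 = -0.9232643480023985

sn(u+v)=-0.923264348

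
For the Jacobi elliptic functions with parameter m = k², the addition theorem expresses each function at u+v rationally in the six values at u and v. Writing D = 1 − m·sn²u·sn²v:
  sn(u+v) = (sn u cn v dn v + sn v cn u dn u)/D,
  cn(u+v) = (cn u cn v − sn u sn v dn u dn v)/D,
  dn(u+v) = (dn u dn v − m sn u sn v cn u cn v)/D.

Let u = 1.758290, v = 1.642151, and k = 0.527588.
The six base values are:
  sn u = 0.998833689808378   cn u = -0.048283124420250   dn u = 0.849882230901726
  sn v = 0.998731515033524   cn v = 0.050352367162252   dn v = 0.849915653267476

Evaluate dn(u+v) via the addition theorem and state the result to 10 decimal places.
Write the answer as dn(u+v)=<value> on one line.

m = k² = 0.278349097744
D = 1 − m·sn²u·sn²v = 0.7230038766093882
dn(u+v) = (dn u·dn v − m·sn u·sn v·cn u·cn v)/D = 0.7230032786857781/0.7230038766093882 = 0.9999991730008242

dn(u+v)=0.9999991730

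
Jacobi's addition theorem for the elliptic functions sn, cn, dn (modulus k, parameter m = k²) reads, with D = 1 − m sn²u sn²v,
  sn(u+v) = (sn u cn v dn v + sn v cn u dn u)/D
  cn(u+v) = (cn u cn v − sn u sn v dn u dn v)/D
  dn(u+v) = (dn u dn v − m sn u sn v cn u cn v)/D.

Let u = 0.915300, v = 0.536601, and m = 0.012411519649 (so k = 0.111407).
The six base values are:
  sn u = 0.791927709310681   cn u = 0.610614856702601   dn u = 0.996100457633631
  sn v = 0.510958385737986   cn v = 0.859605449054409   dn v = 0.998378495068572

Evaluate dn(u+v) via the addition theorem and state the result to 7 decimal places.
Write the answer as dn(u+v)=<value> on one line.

dn(u+v)=0.9938689

m = k² = 0.012411519649
D = 1 − m·sn²u·sn²v = 0.9979677969470039
dn(u+v) = (dn u·dn v − m·sn u·sn v·cn u·cn v)/D = 0.9918491717333541/0.9979677969470039 = 0.9938689151770549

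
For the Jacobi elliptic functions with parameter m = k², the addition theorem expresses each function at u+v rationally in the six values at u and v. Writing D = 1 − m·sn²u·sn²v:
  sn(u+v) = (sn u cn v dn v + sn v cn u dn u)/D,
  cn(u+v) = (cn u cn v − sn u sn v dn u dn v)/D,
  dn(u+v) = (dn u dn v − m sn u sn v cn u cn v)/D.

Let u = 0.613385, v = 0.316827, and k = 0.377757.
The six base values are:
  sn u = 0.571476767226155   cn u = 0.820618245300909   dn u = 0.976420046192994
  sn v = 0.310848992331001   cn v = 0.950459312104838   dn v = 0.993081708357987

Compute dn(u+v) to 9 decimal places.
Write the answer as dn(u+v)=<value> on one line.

m = k² = 0.142700351049
D = 1 − m·sn²u·sn²v = 0.9954968011176447
dn(u+v) = (dn u·dn v − m·sn u·sn v·cn u·cn v)/D = 0.9498930158606213/0.9954968011176447 = 0.9541899228547756

dn(u+v)=0.954189923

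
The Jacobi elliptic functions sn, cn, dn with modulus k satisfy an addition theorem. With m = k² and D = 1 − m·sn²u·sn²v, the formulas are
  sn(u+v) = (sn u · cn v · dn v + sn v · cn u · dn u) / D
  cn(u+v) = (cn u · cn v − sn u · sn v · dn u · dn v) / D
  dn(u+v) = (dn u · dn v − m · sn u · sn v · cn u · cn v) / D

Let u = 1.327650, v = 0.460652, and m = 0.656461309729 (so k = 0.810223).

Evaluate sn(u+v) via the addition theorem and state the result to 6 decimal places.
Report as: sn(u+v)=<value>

sn(u+v)=0.991027

sn u = 0.9115312062537628, cn u = 0.4112309084025179, dn u = 0.674205774917997
sn v = 0.435380452421723, cn v = 0.9002465560328769, dn v = 0.9357156240818936
m = k² = 0.656461309729
D = 1 − m·sn²u·sn²v = 0.896607253932621
sn(u+v) = (sn u·cn v·dn v + sn v·cn u·dn u)/D = 0.8885619706225637/0.896607253932621 = 0.9910269705327837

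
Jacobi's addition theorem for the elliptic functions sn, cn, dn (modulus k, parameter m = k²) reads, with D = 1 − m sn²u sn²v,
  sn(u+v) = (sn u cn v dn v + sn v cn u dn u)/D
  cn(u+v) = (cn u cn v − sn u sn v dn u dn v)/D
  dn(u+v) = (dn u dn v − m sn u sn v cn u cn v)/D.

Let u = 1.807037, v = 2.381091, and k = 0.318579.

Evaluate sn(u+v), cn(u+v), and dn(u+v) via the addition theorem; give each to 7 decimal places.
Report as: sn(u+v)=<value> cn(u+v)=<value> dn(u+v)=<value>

sn u = 0.9831294458121163, cn u = -0.1829111608873584, dn u = 0.9496857409181797
sn v = 0.7421549614341317, cn v = -0.6702283291675327, dn v = 0.9716473113486873
m = k² = 0.101492579241
D = 1 − m·sn²u·sn²v = 0.9459687658607002
sn(u+v) = (sn u·cn v·dn v + sn v·cn u·dn u)/D = -0.7691573621285818/0.9459687658607002 = -0.8130895964929195
cn(u+v) = (cn u·cn v − sn u·sn v·dn u·dn v)/D = -0.550684899254935/0.9459687658607002 = -0.5821385643255232
dn(u+v) = (dn u·dn v − m·sn u·sn v·cn u·cn v)/D = 0.9136813376579508/0.9459687658607002 = 0.9658683992876104

sn(u+v)=-0.8130896 cn(u+v)=-0.5821386 dn(u+v)=0.9658684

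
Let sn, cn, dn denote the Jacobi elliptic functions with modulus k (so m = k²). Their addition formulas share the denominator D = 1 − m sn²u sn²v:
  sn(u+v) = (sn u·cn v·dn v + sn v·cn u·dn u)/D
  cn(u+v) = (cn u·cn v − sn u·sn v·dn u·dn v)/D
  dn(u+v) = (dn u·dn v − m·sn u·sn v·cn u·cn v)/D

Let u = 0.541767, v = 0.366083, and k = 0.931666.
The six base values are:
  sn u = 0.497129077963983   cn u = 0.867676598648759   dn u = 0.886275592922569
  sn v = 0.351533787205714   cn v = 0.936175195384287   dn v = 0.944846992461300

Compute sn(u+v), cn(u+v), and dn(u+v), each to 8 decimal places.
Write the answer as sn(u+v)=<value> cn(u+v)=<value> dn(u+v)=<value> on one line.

sn(u+v)=0.72939696 cn(u+v)=0.68409069 dn(u+v)=0.73362516

m = k² = 0.868001535556
D = 1 − m·sn²u·sn²v = 0.9734910227418605
sn(u+v) = (sn u·cn v·dn v + sn v·cn u·dn u)/D = 0.7100613973014207/0.9734910227418605 = 0.7293969648549156
cn(u+v) = (cn u·cn v − sn u·sn v·dn u·dn v)/D = 0.6659561422656507/0.9734910227418605 = 0.684090686722482
dn(u+v) = (dn u·dn v − m·sn u·sn v·cn u·cn v)/D = 0.7141775115623953/0.9734910227418605 = 0.7336251643604246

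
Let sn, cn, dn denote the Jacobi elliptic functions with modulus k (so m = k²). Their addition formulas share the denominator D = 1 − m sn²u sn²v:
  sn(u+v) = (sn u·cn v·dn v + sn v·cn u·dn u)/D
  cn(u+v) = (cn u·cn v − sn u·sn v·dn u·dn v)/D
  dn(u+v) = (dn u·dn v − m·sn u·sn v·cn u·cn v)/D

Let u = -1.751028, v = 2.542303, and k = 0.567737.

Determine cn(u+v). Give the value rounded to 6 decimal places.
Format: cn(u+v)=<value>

cn(u+v)=0.719354

sn u = -0.9998073310561374, cn u = -0.01962907961172212, dn u = 0.8232854249994783
sn v = 0.7693020668339124, cn v = -0.6388852244065992, dn v = 0.8995774634051512
m = k² = 0.322325301169
D = 1 − m·sn²u·sn²v = 0.8093131127898852
cn(u+v) = (cn u·cn v − sn u·sn v·dn u·dn v)/D = 0.5821830008087962/0.8093131127898852 = 0.7193544644320414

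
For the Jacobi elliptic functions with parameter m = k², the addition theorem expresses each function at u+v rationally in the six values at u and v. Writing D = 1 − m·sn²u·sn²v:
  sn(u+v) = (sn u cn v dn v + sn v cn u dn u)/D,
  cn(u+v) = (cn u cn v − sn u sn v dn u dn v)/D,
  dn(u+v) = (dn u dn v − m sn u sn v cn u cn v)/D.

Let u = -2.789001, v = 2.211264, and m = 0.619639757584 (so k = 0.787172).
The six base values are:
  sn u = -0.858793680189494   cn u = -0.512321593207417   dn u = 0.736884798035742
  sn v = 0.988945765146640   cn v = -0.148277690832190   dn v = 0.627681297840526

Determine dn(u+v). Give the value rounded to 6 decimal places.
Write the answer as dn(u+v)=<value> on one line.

m = k² = 0.619639757584
D = 1 − m·sn²u·sn²v = 0.553046950077122
dn(u+v) = (dn u·dn v − m·sn u·sn v·cn u·cn v)/D = 0.5025066224177485/0.553046950077122 = 0.9086147610933832

dn(u+v)=0.908615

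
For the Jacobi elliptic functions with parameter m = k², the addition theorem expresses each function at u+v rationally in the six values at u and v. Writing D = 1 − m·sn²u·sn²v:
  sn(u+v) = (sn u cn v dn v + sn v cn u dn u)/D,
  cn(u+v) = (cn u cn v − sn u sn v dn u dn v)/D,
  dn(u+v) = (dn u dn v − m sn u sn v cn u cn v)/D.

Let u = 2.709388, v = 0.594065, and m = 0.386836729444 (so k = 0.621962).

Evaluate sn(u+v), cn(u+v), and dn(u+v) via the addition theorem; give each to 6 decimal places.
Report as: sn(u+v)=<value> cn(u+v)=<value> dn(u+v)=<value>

sn u = 0.7145342184878437, cn u = -0.6996004935747018, dn u = 0.8958219513174751
sn v = 0.5493049854192803, cn v = 0.8356219438200054, dn v = 0.9398284127262765
m = k² = 0.386836729444
D = 1 − m·sn²u·sn²v = 0.9404062317922462
sn(u+v) = (sn u·cn v·dn v + sn v·cn u·dn u)/D = 0.2168941569864001/0.9404062317922462 = 0.2306387916773357
cn(u+v) = (cn u·cn v − sn u·sn v·dn u·dn v)/D = -0.9150523512121318/0.9404062317922462 = -0.973039437933334
dn(u+v) = (dn u·dn v − m·sn u·sn v·cn u·cn v)/D = 0.9306803379185434/0.9404062317922462 = 0.9896577739014267

sn(u+v)=0.230639 cn(u+v)=-0.973039 dn(u+v)=0.989658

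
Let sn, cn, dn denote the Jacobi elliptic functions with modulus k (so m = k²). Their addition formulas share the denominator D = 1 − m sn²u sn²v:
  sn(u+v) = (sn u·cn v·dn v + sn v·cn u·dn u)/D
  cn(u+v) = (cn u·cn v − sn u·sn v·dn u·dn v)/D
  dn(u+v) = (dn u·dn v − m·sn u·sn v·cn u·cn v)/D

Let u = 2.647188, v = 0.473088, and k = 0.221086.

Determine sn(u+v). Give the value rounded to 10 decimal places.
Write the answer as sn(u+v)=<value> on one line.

sn(u+v)=0.0607595909

sn u = 0.5078753489548422, cn u = -0.8614305717375007, dn u = 0.9936761415497012
sn v = 0.4549032692454847, cn v = 0.8905408556769139, dn v = 0.9949297076312566
m = k² = 0.048879019396
D = 1 − m·sn²u·sn²v = 0.997390995260792
sn(u+v) = (sn u·cn v·dn v + sn v·cn u·dn u)/D = 0.06060106881702547/0.997390995260792 = 0.06075959087757741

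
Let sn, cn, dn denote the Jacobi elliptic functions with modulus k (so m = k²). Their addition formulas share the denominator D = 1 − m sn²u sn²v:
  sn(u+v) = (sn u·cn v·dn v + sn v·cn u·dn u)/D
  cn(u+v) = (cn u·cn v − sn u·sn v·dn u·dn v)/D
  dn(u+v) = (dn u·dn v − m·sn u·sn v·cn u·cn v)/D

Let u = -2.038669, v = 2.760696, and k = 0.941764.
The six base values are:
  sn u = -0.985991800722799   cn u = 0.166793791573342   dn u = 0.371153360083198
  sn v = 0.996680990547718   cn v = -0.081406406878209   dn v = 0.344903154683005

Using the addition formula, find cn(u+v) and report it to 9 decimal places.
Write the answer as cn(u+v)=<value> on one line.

m = k² = 0.886919431696
D = 1 − m·sn²u·sn²v = 0.1434689181871928
cn(u+v) = (cn u·cn v − sn u·sn v·dn u·dn v)/D = 0.1122217431735241/0.1434689181871928 = 0.7822024769650902

cn(u+v)=0.782202477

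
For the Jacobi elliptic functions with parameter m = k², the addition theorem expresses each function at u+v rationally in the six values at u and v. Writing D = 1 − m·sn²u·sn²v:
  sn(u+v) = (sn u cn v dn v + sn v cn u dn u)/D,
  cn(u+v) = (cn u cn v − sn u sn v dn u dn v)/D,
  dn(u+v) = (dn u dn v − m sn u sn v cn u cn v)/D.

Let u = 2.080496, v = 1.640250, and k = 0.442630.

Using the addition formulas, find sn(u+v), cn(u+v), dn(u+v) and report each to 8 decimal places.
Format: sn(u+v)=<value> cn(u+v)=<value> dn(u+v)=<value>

sn(u+v)=-0.39263468 cn(u+v)=-0.91969452 dn(u+v)=0.98478240

sn u = 0.9281473138531741, cn u = -0.3722130623542617, dn u = 0.911713839230204
sn v = 0.999879352868184, cn v = 0.01553318086875923, dn v = 0.8967307036887459
m = k² = 0.1959213169
D = 1 − m·sn²u·sn²v = 0.8312628473203444
sn(u+v) = (sn u·cn v·dn v + sn v·cn u·dn u)/D = -0.3263826198870233/0.8312628473203444 = -0.3926346773937377
cn(u+v) = (cn u·cn v − sn u·sn v·dn u·dn v)/D = -0.7645078853555463/0.8312628473203444 = -0.919694519994501
dn(u+v) = (dn u·dn v − m·sn u·sn v·cn u·cn v)/D = 0.8186130237457155/0.8312628473203444 = 0.9847824023226747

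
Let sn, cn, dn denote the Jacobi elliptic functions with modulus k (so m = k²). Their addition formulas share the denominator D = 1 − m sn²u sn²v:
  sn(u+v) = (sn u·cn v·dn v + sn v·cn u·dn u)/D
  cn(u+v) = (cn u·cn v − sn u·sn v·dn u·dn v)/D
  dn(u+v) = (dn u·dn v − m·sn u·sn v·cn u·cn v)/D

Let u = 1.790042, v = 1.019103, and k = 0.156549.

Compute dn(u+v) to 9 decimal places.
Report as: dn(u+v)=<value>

sn u = 0.9786641327035528, cn u = -0.2054665796658979, dn u = 0.988193824926757
sn v = 0.8497943179082466, cn v = 0.5271144251970893, dn v = 0.9911114139862425
m = k² = 0.024507589401
D = 1 − m·sn²u·sn²v = 0.9830489897911627
dn(u+v) = (dn u·dn v − m·sn u·sn v·cn u·cn v)/D = 0.9816176459298557/0.9830489897911627 = 0.9985439750448134

dn(u+v)=0.998543975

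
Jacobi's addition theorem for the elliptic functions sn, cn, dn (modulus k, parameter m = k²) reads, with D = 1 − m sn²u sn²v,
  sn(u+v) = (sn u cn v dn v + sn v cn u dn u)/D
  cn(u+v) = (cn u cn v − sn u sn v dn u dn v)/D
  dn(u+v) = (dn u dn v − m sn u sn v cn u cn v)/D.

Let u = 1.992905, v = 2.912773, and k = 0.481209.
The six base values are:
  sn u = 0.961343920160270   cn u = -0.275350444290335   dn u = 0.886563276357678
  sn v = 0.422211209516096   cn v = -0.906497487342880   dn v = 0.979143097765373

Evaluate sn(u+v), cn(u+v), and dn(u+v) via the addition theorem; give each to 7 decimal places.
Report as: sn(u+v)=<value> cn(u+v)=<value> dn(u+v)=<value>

sn(u+v)=-0.9942792 cn(u+v)=-0.1068123 dn(u+v)=0.8781115

m = k² = 0.231562101681
D = 1 − m·sn²u·sn²v = 0.9618508760295004
sn(u+v) = (sn u·cn v·dn v + sn v·cn u·dn u)/D = -0.9563483180475759/0.9618508760295004 = -0.9942791984505552
cn(u+v) = (cn u·cn v − sn u·sn v·dn u·dn v)/D = -0.1027375407837359/0.9618508760295004 = -0.1068123379040151
dn(u+v) = (dn u·dn v − m·sn u·sn v·cn u·cn v)/D = 0.8446122909257933/0.9618508760295004 = 0.8781114744234933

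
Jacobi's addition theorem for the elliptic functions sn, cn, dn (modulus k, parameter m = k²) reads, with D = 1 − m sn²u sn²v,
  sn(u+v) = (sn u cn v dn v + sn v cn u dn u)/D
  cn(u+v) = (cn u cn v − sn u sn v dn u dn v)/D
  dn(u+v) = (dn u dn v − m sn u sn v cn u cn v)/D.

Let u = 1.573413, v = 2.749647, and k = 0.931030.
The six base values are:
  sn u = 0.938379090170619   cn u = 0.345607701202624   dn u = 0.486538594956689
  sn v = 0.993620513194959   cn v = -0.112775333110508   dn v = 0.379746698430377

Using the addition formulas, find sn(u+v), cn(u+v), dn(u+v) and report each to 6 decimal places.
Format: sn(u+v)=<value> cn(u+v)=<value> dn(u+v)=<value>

sn(u+v)=0.514925 cn(u+v)=-0.857235 dn(u+v)=0.877591

m = k² = 0.8668168609
D = 1 − m·sn²u·sn²v = 0.2464274123910555
sn(u+v) = (sn u·cn v·dn v + sn v·cn u·dn u)/D = 0.1268916855612638/0.2464274123910555 = 0.5149252038563772
cn(u+v) = (cn u·cn v − sn u·sn v·dn u·dn v)/D = -0.2112462300567106/0.2464274123910555 = -0.8572351103597358
dn(u+v) = (dn u·dn v − m·sn u·sn v·cn u·cn v)/D = 0.216262382326089/0.2464274123910555 = 0.8775906066119884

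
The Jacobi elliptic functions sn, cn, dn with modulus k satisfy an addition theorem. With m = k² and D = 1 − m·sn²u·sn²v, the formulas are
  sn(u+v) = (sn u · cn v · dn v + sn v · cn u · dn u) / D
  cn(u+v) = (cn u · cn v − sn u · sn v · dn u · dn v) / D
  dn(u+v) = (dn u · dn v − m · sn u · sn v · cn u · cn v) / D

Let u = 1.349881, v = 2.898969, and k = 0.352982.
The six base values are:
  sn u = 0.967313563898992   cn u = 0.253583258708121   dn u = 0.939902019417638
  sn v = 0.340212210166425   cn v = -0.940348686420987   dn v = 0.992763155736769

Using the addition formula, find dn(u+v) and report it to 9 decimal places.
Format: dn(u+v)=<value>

dn(u+v)=0.955774874

m = k² = 0.124596292324
D = 1 − m·sn²u·sn²v = 0.9865060384968163
dn(u+v) = (dn u·dn v − m·sn u·sn v·cn u·cn v)/D = 0.9428776842373616/0.9865060384968163 = 0.9557748735872583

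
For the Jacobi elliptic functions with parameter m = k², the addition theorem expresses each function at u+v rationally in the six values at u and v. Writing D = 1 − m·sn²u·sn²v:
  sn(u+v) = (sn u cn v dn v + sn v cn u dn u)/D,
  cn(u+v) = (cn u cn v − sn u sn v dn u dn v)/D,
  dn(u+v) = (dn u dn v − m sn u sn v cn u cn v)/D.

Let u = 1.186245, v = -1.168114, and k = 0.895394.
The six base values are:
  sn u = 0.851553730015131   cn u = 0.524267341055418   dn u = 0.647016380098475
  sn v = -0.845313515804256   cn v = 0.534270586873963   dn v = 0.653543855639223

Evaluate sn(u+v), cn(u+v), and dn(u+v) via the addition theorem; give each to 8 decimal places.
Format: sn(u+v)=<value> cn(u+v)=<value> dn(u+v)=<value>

sn(u+v)=0.01812921 cn(u+v)=0.99983565 dn(u+v)=0.99986824

m = k² = 0.801730415236
D = 1 − m·sn²u·sn²v = 0.5845793346668811
sn(u+v) = (sn u·cn v·dn v + sn v·cn u·dn u)/D = 0.01059796176116663/0.5845793346668811 = 0.01812921041282757
cn(u+v) = (cn u·cn v − sn u·sn v·dn u·dn v)/D = 0.5844832604327367/0.5845793346668811 = 0.9998356523598303
dn(u+v) = (dn u·dn v − m·sn u·sn v·cn u·cn v)/D = 0.5845023102863579/0.5845793346668811 = 0.9998682396452363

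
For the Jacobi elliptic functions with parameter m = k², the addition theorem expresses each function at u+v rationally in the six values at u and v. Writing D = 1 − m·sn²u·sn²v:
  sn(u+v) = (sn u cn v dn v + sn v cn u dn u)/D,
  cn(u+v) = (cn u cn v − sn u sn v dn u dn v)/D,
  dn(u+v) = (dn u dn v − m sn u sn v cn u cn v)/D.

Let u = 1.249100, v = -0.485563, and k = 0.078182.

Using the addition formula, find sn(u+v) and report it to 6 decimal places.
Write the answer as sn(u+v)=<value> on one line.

sn(u+v)=0.691189

sn u = 0.9482408513791989, cn u = 0.3175520237309975, dn u = 0.9972481875000256
sn v = -0.4666079700114208, cn v = 0.884464245926211, dn v = 0.9993343707082827
m = k² = 0.006112425124
D = 1 − m·sn²u·sn²v = 0.9988033829682259
sn(u+v) = (sn u·cn v·dn v + sn v·cn u·dn u)/D = 0.6903623134181278/0.9988033829682259 = 0.6911894024292565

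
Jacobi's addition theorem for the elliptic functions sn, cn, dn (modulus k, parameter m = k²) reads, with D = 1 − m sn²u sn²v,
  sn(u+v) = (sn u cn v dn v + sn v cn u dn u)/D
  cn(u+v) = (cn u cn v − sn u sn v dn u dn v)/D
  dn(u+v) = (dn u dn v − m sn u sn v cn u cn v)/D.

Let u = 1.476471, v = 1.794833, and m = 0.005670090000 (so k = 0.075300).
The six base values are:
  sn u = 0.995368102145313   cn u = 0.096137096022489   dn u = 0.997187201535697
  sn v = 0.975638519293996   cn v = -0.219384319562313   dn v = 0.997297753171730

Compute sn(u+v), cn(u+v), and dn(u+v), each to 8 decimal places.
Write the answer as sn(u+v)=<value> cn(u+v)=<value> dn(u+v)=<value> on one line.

m = k² = 0.00567009
D = 1 − m·sn²u·sn²v = 0.9946526911670886
sn(u+v) = (sn u·cn v·dn v + sn v·cn u·dn u)/D = -0.1242468417234513/0.9946526911670886 = -0.1249147997354379
cn(u+v) = (cn u·cn v − sn u·sn v·dn u·dn v)/D = -0.9868620462697304/0.9946526911670886 = -0.9921674721573246
dn(u+v) = (dn u·dn v − m·sn u·sn v·cn u·cn v)/D = 0.9946086895317882/0.9946526911670886 = 0.9999557618094324

sn(u+v)=-0.12491480 cn(u+v)=-0.99216747 dn(u+v)=0.99995576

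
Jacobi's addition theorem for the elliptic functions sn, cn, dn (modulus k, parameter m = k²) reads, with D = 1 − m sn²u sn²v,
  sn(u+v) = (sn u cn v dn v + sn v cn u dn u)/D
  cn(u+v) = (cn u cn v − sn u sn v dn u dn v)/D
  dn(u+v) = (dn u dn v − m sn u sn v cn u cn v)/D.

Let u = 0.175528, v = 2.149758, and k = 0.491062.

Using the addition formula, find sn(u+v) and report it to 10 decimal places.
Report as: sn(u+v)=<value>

sn u = 0.1744154258804979, cn u = 0.9846721582409673, dn u = 0.9963253911937977
sn v = 0.9163787451108683, cn v = -0.4003123724156304, dn v = 0.8930291700723107
m = k² = 0.241141887844
D = 1 − m·sn²u·sn²v = 0.9938398334112493
sn(u+v) = (sn u·cn v·dn v + sn v·cn u·dn u)/D = 0.8366650375303252/0.9938398334112493 = 0.8418509798088508

sn(u+v)=0.8418509798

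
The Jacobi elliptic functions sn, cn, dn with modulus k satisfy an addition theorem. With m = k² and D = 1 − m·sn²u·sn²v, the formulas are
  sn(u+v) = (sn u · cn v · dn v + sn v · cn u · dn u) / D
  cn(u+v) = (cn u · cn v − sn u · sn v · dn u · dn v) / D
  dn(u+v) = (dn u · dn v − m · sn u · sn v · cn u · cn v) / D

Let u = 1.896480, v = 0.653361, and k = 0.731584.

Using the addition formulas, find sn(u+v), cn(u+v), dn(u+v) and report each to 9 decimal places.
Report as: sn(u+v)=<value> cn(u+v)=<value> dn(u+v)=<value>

sn u = 0.9999699970814515, cn u = -0.007746285362799179, dn u = 0.6817748649629574
sn v = 0.5897057613038471, cn v = 0.8076181740680741, dn v = 0.9021515326515779
m = k² = 0.535215149056
D = 1 − m·sn²u·sn²v = 0.8138885561411919
sn(u+v) = (sn u·cn v·dn v + sn v·cn u·dn u)/D = 0.7254577461594675/0.8138885561411919 = 0.891347765840335
cn(u+v) = (cn u·cn v − sn u·sn v·dn u·dn v)/D = -0.3689520840906306/0.8138885561411919 = -0.4533201521347173
dn(u+v) = (dn u·dn v − m·sn u·sn v·cn u·cn v)/D = 0.6170387083206943/0.8138885561411919 = 0.758136606866913

sn(u+v)=0.891347766 cn(u+v)=-0.453320152 dn(u+v)=0.758136607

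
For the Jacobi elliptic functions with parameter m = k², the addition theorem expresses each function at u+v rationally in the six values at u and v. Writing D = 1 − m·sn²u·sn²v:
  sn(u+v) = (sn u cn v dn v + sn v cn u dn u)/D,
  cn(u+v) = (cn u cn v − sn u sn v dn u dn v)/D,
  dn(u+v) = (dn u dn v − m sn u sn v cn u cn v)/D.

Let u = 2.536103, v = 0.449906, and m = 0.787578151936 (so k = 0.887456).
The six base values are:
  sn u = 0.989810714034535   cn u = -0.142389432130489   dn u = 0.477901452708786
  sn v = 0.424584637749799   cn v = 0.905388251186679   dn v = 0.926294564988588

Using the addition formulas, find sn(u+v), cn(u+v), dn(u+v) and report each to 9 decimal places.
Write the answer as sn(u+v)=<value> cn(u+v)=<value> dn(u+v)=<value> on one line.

sn(u+v)=0.930675502 cn(u+v)=-0.365845746 dn(u+v)=0.563767467

m = k² = 0.787578151936
D = 1 − m·sn²u·sn²v = 0.8609001973187441
sn(u+v) = (sn u·cn v·dn v + sn v·cn u·dn u)/D = 0.8012187233852873/0.8609001973187441 = 0.9306755020856848
cn(u+v) = (cn u·cn v − sn u·sn v·dn u·dn v)/D = -0.3149566748622785/0.8609001973187441 = -0.3658457459333899
dn(u+v) = (dn u·dn v − m·sn u·sn v·cn u·cn v)/D = 0.4853475238081029/0.8609001973187441 = 0.5637674672624164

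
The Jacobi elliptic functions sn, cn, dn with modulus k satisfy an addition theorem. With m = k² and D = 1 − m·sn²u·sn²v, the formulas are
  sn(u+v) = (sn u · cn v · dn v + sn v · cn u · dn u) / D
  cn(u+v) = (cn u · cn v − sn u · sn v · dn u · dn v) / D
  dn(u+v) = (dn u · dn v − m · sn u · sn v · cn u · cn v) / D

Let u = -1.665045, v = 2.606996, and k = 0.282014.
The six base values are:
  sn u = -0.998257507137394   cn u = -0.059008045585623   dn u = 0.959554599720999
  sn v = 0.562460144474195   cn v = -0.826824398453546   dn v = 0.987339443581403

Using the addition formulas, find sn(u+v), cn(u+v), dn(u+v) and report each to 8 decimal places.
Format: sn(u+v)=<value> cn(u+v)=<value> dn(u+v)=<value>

m = k² = 0.079531896196
D = 1 − m·sn²u·sn²v = 0.9749267855658026
sn(u+v) = (sn u·cn v·dn v + sn v·cn u·dn u)/D = 0.783086542208801/0.9749267855658026 = 0.8032259999445329
cn(u+v) = (cn u·cn v − sn u·sn v·dn u·dn v)/D = 0.5807389298343379/0.9749267855658026 = 0.5956744018447537
dn(u+v) = (dn u·dn v − m·sn u·sn v·cn u·cn v)/D = 0.9495848184038097/0.9749267855658026 = 0.9740062868953944

sn(u+v)=0.80322600 cn(u+v)=0.59567440 dn(u+v)=0.97400629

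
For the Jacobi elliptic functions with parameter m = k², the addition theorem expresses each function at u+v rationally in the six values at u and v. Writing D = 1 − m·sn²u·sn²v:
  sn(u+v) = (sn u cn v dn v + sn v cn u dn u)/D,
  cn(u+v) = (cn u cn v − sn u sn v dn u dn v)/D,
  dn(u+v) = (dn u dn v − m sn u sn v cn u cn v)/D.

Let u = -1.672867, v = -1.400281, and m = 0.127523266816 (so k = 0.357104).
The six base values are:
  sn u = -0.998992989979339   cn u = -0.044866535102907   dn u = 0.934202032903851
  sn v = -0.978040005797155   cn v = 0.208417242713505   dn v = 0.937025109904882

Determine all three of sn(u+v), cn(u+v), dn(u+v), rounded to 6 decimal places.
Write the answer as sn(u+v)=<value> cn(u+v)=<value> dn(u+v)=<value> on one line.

sn(u+v)=-0.175462 cn(u+v)=-0.984486 dn(u+v)=0.998035

m = k² = 0.127523266816
D = 1 − m·sn²u·sn²v = 0.8782616109988416
sn(u+v) = (sn u·cn v·dn v + sn v·cn u·dn u)/D = -0.1541015604285008/0.8782616109988416 = -0.1754620246389252
cn(u+v) = (cn u·cn v − sn u·sn v·dn u·dn v)/D = -0.8646364359820731/0.8782616109988416 = -0.9844861999589477
dn(u+v) = (dn u·dn v − m·sn u·sn v·cn u·cn v)/D = 0.8765358664865366/0.8782616109988416 = 0.9980350450359064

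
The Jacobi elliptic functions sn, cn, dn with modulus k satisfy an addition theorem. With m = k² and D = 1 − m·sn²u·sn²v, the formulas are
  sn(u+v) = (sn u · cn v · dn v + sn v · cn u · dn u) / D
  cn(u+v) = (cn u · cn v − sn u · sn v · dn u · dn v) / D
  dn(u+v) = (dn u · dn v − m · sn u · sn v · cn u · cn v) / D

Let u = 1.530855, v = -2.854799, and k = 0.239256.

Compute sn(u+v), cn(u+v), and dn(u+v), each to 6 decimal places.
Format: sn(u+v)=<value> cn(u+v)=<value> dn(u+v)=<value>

sn(u+v)=-0.965765 cn(u+v)=0.259420 dn(u+v)=0.972938

sn u = 0.9981191563285376, cn u = 0.06130375004849455, dn u = 0.9710672972871539
sn v = -0.3267994770731024, cn v = -0.9450937000026753, dn v = 0.9969385746432579
m = k² = 0.057243433536
D = 1 − m·sn²u·sn²v = 0.9939094969791295
sn(u+v) = (sn u·cn v·dn v + sn v·cn u·dn u)/D = -0.9598826293132764/0.9939094969791295 = -0.9657646216589401
cn(u+v) = (cn u·cn v − sn u·sn v·dn u·dn v)/D = 0.2578399234562743/0.9939094969791295 = 0.2594199212704459
dn(u+v) = (dn u·dn v − m·sn u·sn v·cn u·cn v)/D = 0.9670126363993755/0.9939094969791295 = 0.9729383201775374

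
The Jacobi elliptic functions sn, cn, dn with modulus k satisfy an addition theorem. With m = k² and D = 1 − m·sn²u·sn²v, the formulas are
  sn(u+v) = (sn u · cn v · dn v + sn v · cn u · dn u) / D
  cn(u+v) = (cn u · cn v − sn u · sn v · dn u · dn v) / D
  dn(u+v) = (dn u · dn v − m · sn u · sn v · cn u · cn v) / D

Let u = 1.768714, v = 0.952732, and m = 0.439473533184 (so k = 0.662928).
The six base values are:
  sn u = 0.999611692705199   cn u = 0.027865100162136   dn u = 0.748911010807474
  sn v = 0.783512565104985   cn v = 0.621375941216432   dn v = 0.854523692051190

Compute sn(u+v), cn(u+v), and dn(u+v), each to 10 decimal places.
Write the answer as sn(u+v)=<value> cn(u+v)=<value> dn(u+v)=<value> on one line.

m = k² = 0.439473533184
D = 1 − m·sn²u·sn²v = 0.7304202218725018
sn(u+v) = (sn u·cn v·dn v + sn v·cn u·dn u)/D = 0.5471249964048626/0.7304202218725018 = 0.7490551055695796
cn(u+v) = (cn u·cn v − sn u·sn v·dn u·dn v)/D = -0.4839090191650222/0.7304202218725018 = -0.6625076971780373
dn(u+v) = (dn u·dn v − m·sn u·sn v·cn u·cn v)/D = 0.634002492886476/0.7304202218725018 = 0.8679969063029913

sn(u+v)=0.7490551056 cn(u+v)=-0.6625076972 dn(u+v)=0.8679969063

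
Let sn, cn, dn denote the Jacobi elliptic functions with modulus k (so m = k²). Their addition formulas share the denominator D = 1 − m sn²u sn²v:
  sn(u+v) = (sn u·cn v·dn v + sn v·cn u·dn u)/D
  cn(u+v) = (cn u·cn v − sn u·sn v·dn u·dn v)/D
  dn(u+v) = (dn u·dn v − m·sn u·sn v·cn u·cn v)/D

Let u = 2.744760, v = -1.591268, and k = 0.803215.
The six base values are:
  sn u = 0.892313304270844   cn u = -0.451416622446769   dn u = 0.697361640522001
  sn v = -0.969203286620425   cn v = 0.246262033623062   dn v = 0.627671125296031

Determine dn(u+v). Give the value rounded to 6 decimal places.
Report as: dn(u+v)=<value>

dn(u+v)=0.726015

m = k² = 0.645154336225
D = 1 − m·sn²u·sn²v = 0.5174657846143701
dn(u+v) = (dn u·dn v − m·sn u·sn v·cn u·cn v)/D = 0.375688179704556/0.5174657846143701 = 0.7260154987532737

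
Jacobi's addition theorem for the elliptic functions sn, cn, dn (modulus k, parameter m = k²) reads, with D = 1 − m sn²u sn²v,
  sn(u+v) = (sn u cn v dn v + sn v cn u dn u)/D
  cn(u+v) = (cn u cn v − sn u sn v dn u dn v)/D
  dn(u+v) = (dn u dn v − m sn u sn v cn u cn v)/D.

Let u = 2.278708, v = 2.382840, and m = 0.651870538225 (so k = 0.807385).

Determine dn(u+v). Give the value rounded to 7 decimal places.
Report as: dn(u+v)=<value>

sn u = 0.9872558296027232, cn u = -0.1591412168969395, dn u = 0.6038532001938998
sn v = 0.97516615276672, cn v = -0.2214745459373471, dn v = 0.616526031016998
m = k² = 0.651870538225
D = 1 − m·sn²u·sn²v = 0.3958037789266349
dn(u+v) = (dn u·dn v − m·sn u·sn v·cn u·cn v)/D = 0.3501716726328446/0.3958037789266349 = 0.8847102813986814

dn(u+v)=0.8847103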